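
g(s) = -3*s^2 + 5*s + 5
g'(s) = 5 - 6*s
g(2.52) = -1.45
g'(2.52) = -10.12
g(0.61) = 6.93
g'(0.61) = 1.34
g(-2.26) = -21.62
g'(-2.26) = 18.56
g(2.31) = 0.54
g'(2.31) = -8.86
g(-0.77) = -0.63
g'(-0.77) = 9.62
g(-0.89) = -1.83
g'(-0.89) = 10.34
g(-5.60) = -117.08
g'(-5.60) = 38.60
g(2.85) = -5.12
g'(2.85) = -12.10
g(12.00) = -367.00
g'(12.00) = -67.00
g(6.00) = -73.00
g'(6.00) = -31.00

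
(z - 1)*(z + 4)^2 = z^3 + 7*z^2 + 8*z - 16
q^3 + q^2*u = q^2*(q + u)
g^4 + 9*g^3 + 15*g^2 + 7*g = g*(g + 1)^2*(g + 7)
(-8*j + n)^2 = 64*j^2 - 16*j*n + n^2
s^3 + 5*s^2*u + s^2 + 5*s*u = s*(s + 1)*(s + 5*u)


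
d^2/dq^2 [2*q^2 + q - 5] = 4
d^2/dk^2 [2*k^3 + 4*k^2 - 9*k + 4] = 12*k + 8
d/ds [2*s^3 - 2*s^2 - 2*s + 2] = 6*s^2 - 4*s - 2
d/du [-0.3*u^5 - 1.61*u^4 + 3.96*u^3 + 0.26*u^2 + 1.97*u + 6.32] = -1.5*u^4 - 6.44*u^3 + 11.88*u^2 + 0.52*u + 1.97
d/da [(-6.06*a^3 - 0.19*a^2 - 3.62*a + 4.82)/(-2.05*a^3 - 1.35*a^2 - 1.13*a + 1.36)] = (7.105427357601e-15*a^5 + 7.79150000000001*a^4 - 1.1464*a^3 + 0.245899999999999*a^2 + 12.4972*a + 0.5234)/(4.2025*a^6 + 5.535*a^5 + 6.4555*a^4 - 2.525*a^3 - 2.3951*a^2 - 3.0736*a + 1.8496)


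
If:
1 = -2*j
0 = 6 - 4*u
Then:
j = -1/2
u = 3/2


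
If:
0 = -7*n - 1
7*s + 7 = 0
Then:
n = -1/7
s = -1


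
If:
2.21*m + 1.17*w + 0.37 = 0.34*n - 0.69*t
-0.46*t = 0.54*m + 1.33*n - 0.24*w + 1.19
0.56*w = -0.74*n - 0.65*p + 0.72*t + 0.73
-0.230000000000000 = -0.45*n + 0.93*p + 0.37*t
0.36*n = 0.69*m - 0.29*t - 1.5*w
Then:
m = -0.03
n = -0.42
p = 0.02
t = -1.18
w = 0.31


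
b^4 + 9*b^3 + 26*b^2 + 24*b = b*(b + 2)*(b + 3)*(b + 4)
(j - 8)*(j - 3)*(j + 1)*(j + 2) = j^4 - 8*j^3 - 7*j^2 + 50*j + 48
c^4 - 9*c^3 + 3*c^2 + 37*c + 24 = (c - 8)*(c - 3)*(c + 1)^2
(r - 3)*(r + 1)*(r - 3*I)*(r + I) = r^4 - 2*r^3 - 2*I*r^3 + 4*I*r^2 - 6*r + 6*I*r - 9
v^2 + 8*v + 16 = (v + 4)^2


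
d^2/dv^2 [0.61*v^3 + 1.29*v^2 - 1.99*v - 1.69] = 3.66*v + 2.58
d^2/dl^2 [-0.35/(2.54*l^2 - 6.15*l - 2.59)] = (-4.51612*l^2 + 10.9347*l + 0.35*(5.08*l - 6.15)*(10.16*l - 12.3) + 4.60502)/(-2.54*l^2 + 6.15*l + 2.59)^3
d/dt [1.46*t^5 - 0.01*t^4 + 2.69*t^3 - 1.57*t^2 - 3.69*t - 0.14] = 7.3*t^4 - 0.04*t^3 + 8.07*t^2 - 3.14*t - 3.69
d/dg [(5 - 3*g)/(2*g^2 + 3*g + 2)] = (6*g^2 - 20*g - 21)/(4*g^4 + 12*g^3 + 17*g^2 + 12*g + 4)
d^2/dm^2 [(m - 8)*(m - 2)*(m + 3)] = 6*m - 14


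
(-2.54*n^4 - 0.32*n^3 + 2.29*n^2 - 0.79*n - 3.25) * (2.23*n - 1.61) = -5.6642*n^5 + 3.3758*n^4 + 5.6219*n^3 - 5.4486*n^2 - 5.9756*n + 5.2325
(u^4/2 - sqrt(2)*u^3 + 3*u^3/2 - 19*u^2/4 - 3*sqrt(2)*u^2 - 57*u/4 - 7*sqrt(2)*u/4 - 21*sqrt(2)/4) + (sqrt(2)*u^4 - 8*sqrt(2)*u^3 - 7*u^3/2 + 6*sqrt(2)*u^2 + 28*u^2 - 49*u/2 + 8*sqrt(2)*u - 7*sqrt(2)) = u^4/2 + sqrt(2)*u^4 - 9*sqrt(2)*u^3 - 2*u^3 + 3*sqrt(2)*u^2 + 93*u^2/4 - 155*u/4 + 25*sqrt(2)*u/4 - 49*sqrt(2)/4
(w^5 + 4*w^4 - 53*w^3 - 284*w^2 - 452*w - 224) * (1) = w^5 + 4*w^4 - 53*w^3 - 284*w^2 - 452*w - 224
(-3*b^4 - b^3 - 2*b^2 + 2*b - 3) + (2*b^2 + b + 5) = -3*b^4 - b^3 + 3*b + 2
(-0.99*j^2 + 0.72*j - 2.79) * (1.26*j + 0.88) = -1.2474*j^3 + 0.036*j^2 - 2.8818*j - 2.4552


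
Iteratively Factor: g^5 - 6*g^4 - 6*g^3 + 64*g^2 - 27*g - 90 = (g - 2)*(g^4 - 4*g^3 - 14*g^2 + 36*g + 45) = (g - 2)*(g + 3)*(g^3 - 7*g^2 + 7*g + 15) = (g - 2)*(g + 1)*(g + 3)*(g^2 - 8*g + 15) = (g - 5)*(g - 2)*(g + 1)*(g + 3)*(g - 3)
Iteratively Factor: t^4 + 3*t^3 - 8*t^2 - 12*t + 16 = (t - 1)*(t^3 + 4*t^2 - 4*t - 16) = (t - 1)*(t + 4)*(t^2 - 4) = (t - 2)*(t - 1)*(t + 4)*(t + 2)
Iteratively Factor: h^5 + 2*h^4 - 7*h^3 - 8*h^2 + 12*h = (h - 1)*(h^4 + 3*h^3 - 4*h^2 - 12*h) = (h - 1)*(h + 3)*(h^3 - 4*h) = h*(h - 1)*(h + 3)*(h^2 - 4) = h*(h - 2)*(h - 1)*(h + 3)*(h + 2)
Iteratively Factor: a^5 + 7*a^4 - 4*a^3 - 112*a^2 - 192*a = (a + 4)*(a^4 + 3*a^3 - 16*a^2 - 48*a) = a*(a + 4)*(a^3 + 3*a^2 - 16*a - 48) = a*(a - 4)*(a + 4)*(a^2 + 7*a + 12) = a*(a - 4)*(a + 4)^2*(a + 3)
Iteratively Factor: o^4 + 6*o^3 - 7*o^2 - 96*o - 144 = (o + 4)*(o^3 + 2*o^2 - 15*o - 36) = (o + 3)*(o + 4)*(o^2 - o - 12) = (o + 3)^2*(o + 4)*(o - 4)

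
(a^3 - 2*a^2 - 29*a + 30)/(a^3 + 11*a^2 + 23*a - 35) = (a - 6)/(a + 7)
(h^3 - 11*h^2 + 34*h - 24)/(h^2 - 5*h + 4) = h - 6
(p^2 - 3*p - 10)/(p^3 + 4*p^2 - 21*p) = (p^2 - 3*p - 10)/(p*(p^2 + 4*p - 21))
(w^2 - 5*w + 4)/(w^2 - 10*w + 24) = (w - 1)/(w - 6)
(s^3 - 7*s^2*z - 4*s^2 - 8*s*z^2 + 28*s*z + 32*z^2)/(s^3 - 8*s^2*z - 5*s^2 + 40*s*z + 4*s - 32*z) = (s + z)/(s - 1)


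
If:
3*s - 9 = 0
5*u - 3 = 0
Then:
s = 3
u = 3/5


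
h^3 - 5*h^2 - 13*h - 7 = (h - 7)*(h + 1)^2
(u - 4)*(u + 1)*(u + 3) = u^3 - 13*u - 12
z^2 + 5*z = z*(z + 5)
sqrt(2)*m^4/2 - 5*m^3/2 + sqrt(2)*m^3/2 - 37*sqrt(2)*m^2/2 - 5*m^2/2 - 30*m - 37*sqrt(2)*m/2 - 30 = (m + 1)*(m - 6*sqrt(2))*(m + 5*sqrt(2)/2)*(sqrt(2)*m/2 + 1)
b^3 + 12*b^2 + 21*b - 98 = (b - 2)*(b + 7)^2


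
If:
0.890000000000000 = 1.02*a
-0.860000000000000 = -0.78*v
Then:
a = 0.87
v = 1.10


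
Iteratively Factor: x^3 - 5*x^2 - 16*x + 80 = (x - 4)*(x^2 - x - 20) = (x - 5)*(x - 4)*(x + 4)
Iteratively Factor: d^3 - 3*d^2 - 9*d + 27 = (d - 3)*(d^2 - 9) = (d - 3)*(d + 3)*(d - 3)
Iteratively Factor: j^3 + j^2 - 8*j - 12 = (j + 2)*(j^2 - j - 6) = (j - 3)*(j + 2)*(j + 2)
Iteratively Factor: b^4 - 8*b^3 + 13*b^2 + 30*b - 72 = (b - 4)*(b^3 - 4*b^2 - 3*b + 18) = (b - 4)*(b - 3)*(b^2 - b - 6) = (b - 4)*(b - 3)*(b + 2)*(b - 3)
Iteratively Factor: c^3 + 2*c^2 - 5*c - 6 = (c - 2)*(c^2 + 4*c + 3) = (c - 2)*(c + 1)*(c + 3)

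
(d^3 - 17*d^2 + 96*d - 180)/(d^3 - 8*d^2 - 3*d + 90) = (d - 6)/(d + 3)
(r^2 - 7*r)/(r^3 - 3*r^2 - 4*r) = (7 - r)/(-r^2 + 3*r + 4)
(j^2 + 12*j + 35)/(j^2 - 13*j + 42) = (j^2 + 12*j + 35)/(j^2 - 13*j + 42)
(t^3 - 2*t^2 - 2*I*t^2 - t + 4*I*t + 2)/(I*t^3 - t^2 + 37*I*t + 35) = (-I*t^2 + t*(-1 + 2*I) + 2)/(t^2 + 2*I*t + 35)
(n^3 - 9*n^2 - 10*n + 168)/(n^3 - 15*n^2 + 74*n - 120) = (n^2 - 3*n - 28)/(n^2 - 9*n + 20)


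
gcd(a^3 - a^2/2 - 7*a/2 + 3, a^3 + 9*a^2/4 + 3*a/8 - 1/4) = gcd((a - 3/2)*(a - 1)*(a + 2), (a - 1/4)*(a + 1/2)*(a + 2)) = a + 2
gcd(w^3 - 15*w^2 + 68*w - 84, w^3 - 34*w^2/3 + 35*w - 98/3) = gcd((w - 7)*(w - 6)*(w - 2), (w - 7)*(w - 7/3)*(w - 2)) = w^2 - 9*w + 14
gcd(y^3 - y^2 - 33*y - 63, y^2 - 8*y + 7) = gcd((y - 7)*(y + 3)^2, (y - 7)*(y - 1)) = y - 7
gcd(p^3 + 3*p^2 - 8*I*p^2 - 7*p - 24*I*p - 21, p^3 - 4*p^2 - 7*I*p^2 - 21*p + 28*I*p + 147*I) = p^2 + p*(3 - 7*I) - 21*I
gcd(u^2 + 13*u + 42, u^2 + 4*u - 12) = u + 6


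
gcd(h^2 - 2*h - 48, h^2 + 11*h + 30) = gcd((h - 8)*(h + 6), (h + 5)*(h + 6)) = h + 6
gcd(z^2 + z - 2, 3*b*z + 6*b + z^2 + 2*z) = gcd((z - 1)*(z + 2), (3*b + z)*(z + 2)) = z + 2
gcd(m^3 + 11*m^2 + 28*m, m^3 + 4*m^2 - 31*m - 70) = m + 7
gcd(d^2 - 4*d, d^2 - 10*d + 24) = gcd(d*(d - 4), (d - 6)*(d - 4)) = d - 4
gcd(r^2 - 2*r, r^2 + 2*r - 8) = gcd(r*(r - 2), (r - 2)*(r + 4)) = r - 2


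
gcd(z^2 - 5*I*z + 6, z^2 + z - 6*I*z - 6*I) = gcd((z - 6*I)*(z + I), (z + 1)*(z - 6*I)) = z - 6*I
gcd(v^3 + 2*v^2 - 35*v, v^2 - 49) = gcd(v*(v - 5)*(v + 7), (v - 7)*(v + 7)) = v + 7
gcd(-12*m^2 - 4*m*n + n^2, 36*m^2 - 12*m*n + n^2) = 6*m - n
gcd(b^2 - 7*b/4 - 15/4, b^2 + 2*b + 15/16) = b + 5/4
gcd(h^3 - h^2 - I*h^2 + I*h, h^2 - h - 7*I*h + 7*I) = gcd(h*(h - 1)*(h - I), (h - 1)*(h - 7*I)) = h - 1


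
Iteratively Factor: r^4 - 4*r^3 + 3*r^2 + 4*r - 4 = (r + 1)*(r^3 - 5*r^2 + 8*r - 4) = (r - 2)*(r + 1)*(r^2 - 3*r + 2) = (r - 2)*(r - 1)*(r + 1)*(r - 2)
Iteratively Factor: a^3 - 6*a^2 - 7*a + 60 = (a + 3)*(a^2 - 9*a + 20) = (a - 4)*(a + 3)*(a - 5)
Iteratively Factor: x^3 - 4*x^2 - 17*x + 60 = (x - 3)*(x^2 - x - 20) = (x - 5)*(x - 3)*(x + 4)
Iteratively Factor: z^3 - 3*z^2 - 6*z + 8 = (z - 4)*(z^2 + z - 2) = (z - 4)*(z - 1)*(z + 2)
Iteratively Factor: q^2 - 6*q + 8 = (q - 4)*(q - 2)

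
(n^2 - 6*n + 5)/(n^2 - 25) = (n - 1)/(n + 5)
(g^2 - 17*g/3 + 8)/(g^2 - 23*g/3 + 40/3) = (g - 3)/(g - 5)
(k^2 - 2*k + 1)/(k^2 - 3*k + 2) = (k - 1)/(k - 2)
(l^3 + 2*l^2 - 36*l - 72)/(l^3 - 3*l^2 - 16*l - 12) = (l + 6)/(l + 1)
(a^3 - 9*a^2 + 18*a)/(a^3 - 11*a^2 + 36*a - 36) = a/(a - 2)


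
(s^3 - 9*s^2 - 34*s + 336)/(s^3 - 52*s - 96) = (s - 7)/(s + 2)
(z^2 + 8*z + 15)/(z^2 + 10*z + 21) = (z + 5)/(z + 7)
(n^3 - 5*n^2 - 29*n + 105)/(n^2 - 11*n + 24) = (n^2 - 2*n - 35)/(n - 8)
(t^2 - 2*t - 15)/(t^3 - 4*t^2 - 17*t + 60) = (t + 3)/(t^2 + t - 12)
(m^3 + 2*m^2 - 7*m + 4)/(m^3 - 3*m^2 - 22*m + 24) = (m - 1)/(m - 6)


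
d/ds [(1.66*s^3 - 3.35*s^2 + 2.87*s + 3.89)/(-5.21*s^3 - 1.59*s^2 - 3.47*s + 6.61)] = (-20.0929*s^4 + 18.385*s^3 + 109.9063*s^2 - 31.9168*s + 32.469)/(27.1441*s^6 + 16.5678*s^5 + 38.6855*s^4 - 57.8416*s^3 - 8.9789*s^2 - 45.8734*s + 43.6921)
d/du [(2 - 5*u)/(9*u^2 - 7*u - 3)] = (45*u^2 - 36*u + 29)/(81*u^4 - 126*u^3 - 5*u^2 + 42*u + 9)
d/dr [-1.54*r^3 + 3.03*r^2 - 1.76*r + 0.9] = -4.62*r^2 + 6.06*r - 1.76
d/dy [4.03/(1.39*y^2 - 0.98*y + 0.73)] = (3.9494 - 11.2034*y)/(1.39*y^2 - 0.98*y + 0.73)^2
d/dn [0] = 0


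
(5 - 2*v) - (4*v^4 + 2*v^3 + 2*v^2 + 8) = -4*v^4 - 2*v^3 - 2*v^2 - 2*v - 3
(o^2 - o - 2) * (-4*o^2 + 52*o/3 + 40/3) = -4*o^4 + 64*o^3/3 + 4*o^2 - 48*o - 80/3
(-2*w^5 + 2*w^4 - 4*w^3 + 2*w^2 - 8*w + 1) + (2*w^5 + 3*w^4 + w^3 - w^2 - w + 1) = 5*w^4 - 3*w^3 + w^2 - 9*w + 2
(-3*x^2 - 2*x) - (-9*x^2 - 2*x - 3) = 6*x^2 + 3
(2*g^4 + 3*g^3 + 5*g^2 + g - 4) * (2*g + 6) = 4*g^5 + 18*g^4 + 28*g^3 + 32*g^2 - 2*g - 24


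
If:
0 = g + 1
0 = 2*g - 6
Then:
No Solution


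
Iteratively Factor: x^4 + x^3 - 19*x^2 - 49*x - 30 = (x + 2)*(x^3 - x^2 - 17*x - 15) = (x + 2)*(x + 3)*(x^2 - 4*x - 5) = (x - 5)*(x + 2)*(x + 3)*(x + 1)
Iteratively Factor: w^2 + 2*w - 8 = (w - 2)*(w + 4)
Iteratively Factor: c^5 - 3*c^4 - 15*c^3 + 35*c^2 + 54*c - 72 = (c + 2)*(c^4 - 5*c^3 - 5*c^2 + 45*c - 36) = (c - 3)*(c + 2)*(c^3 - 2*c^2 - 11*c + 12) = (c - 4)*(c - 3)*(c + 2)*(c^2 + 2*c - 3) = (c - 4)*(c - 3)*(c - 1)*(c + 2)*(c + 3)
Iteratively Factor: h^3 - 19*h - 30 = (h + 3)*(h^2 - 3*h - 10) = (h + 2)*(h + 3)*(h - 5)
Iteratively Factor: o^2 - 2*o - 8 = (o + 2)*(o - 4)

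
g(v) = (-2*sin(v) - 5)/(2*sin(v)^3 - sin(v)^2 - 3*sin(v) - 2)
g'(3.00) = 1.97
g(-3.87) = 1.64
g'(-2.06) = -2.93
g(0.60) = 1.68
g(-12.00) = 1.69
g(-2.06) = 2.15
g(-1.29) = 1.70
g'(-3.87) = 0.15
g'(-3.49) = 1.09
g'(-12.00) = -0.46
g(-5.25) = 1.66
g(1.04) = 1.66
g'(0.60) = -0.39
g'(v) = (-2*sin(v) - 5)*(-6*sin(v)^2*cos(v) + 2*sin(v)*cos(v) + 3*cos(v))/(2*sin(v)^3 - sin(v)^2 - 3*sin(v) - 2)^2 - 2*cos(v)/(2*sin(v)^3 - sin(v)^2 - 3*sin(v) - 2) = (8*sin(v)^3 + 28*sin(v)^2 - 10*sin(v) - 11)*cos(v)/(-2*sin(v)^3 + sin(v)^2 + 3*sin(v) + 2)^2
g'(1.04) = 0.20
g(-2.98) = 3.02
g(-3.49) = 1.86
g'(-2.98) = 3.57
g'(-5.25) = 0.19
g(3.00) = 2.17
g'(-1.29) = 1.46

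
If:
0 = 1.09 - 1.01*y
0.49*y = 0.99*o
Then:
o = 0.53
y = 1.08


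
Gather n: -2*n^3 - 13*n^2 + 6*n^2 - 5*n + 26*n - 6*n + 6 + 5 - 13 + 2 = -2*n^3 - 7*n^2 + 15*n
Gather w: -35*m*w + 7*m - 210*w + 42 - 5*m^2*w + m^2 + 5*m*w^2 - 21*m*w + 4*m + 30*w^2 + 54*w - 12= m^2 + 11*m + w^2*(5*m + 30) + w*(-5*m^2 - 56*m - 156) + 30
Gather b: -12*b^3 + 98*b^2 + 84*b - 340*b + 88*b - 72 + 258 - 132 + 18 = -12*b^3 + 98*b^2 - 168*b + 72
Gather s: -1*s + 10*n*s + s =10*n*s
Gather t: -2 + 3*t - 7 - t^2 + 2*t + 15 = -t^2 + 5*t + 6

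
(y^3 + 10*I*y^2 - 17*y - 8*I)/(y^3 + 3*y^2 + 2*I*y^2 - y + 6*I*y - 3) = (y + 8*I)/(y + 3)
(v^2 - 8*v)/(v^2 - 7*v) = (v - 8)/(v - 7)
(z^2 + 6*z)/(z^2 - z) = (z + 6)/(z - 1)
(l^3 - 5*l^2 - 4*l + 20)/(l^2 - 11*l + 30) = (l^2 - 4)/(l - 6)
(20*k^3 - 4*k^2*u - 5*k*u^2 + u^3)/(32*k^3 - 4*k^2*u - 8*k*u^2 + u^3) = (-5*k + u)/(-8*k + u)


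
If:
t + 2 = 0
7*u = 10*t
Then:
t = -2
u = -20/7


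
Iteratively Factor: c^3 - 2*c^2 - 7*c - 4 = (c - 4)*(c^2 + 2*c + 1) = (c - 4)*(c + 1)*(c + 1)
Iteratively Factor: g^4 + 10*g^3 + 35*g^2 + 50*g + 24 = (g + 1)*(g^3 + 9*g^2 + 26*g + 24) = (g + 1)*(g + 4)*(g^2 + 5*g + 6) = (g + 1)*(g + 3)*(g + 4)*(g + 2)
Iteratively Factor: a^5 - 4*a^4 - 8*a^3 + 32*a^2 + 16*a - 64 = (a - 2)*(a^4 - 2*a^3 - 12*a^2 + 8*a + 32) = (a - 4)*(a - 2)*(a^3 + 2*a^2 - 4*a - 8) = (a - 4)*(a - 2)*(a + 2)*(a^2 - 4) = (a - 4)*(a - 2)*(a + 2)^2*(a - 2)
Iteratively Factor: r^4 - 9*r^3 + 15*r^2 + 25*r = (r + 1)*(r^3 - 10*r^2 + 25*r) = (r - 5)*(r + 1)*(r^2 - 5*r) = (r - 5)^2*(r + 1)*(r)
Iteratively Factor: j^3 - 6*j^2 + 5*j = (j)*(j^2 - 6*j + 5) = j*(j - 1)*(j - 5)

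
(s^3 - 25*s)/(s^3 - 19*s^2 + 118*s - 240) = s*(s + 5)/(s^2 - 14*s + 48)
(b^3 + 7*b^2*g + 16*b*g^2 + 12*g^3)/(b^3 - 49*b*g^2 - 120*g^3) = (b^2 + 4*b*g + 4*g^2)/(b^2 - 3*b*g - 40*g^2)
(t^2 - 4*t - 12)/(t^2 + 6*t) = (t^2 - 4*t - 12)/(t*(t + 6))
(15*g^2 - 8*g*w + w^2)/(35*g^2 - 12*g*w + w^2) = (-3*g + w)/(-7*g + w)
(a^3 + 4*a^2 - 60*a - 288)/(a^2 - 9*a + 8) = (a^2 + 12*a + 36)/(a - 1)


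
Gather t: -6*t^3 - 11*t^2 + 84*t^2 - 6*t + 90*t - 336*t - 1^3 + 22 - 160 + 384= -6*t^3 + 73*t^2 - 252*t + 245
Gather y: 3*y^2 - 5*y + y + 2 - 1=3*y^2 - 4*y + 1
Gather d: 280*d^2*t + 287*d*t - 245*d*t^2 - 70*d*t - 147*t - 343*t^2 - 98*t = 280*d^2*t + d*(-245*t^2 + 217*t) - 343*t^2 - 245*t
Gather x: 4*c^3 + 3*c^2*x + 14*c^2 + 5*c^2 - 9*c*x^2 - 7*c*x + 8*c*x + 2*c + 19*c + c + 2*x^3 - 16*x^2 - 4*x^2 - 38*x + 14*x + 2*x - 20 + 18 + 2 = 4*c^3 + 19*c^2 + 22*c + 2*x^3 + x^2*(-9*c - 20) + x*(3*c^2 + c - 22)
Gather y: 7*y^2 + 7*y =7*y^2 + 7*y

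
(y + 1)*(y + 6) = y^2 + 7*y + 6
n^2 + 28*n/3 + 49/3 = (n + 7/3)*(n + 7)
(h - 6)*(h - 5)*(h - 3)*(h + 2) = h^4 - 12*h^3 + 35*h^2 + 36*h - 180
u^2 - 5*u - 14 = (u - 7)*(u + 2)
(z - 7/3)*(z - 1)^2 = z^3 - 13*z^2/3 + 17*z/3 - 7/3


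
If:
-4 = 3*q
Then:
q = -4/3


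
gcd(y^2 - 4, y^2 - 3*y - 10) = y + 2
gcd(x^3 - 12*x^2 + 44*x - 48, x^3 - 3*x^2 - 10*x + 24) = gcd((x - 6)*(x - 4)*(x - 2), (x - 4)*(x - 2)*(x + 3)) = x^2 - 6*x + 8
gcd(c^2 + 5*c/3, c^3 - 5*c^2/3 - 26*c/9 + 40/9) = c + 5/3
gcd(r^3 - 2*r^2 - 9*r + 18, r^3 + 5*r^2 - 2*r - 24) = r^2 + r - 6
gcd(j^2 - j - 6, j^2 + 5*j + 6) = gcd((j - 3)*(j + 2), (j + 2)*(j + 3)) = j + 2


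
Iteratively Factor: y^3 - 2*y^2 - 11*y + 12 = (y + 3)*(y^2 - 5*y + 4) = (y - 1)*(y + 3)*(y - 4)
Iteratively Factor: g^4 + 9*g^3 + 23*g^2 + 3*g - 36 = (g + 4)*(g^3 + 5*g^2 + 3*g - 9) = (g + 3)*(g + 4)*(g^2 + 2*g - 3) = (g + 3)^2*(g + 4)*(g - 1)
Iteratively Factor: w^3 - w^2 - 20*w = (w)*(w^2 - w - 20) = w*(w + 4)*(w - 5)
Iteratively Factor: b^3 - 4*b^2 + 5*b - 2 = (b - 2)*(b^2 - 2*b + 1) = (b - 2)*(b - 1)*(b - 1)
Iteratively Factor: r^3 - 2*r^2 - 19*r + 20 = (r - 1)*(r^2 - r - 20) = (r - 5)*(r - 1)*(r + 4)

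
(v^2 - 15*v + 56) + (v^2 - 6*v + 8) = 2*v^2 - 21*v + 64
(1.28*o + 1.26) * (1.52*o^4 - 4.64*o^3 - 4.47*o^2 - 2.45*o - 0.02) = 1.9456*o^5 - 4.024*o^4 - 11.568*o^3 - 8.7682*o^2 - 3.1126*o - 0.0252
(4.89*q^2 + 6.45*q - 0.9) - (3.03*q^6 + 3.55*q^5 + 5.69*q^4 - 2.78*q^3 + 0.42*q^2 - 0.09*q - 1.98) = -3.03*q^6 - 3.55*q^5 - 5.69*q^4 + 2.78*q^3 + 4.47*q^2 + 6.54*q + 1.08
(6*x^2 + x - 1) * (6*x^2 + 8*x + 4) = 36*x^4 + 54*x^3 + 26*x^2 - 4*x - 4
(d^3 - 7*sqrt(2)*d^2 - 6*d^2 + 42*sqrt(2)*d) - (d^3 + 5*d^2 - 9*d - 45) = -11*d^2 - 7*sqrt(2)*d^2 + 9*d + 42*sqrt(2)*d + 45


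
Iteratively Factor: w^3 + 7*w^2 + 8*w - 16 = (w + 4)*(w^2 + 3*w - 4) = (w + 4)^2*(w - 1)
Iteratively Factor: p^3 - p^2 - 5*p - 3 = (p - 3)*(p^2 + 2*p + 1) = (p - 3)*(p + 1)*(p + 1)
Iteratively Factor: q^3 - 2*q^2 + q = (q - 1)*(q^2 - q) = q*(q - 1)*(q - 1)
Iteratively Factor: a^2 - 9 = (a - 3)*(a + 3)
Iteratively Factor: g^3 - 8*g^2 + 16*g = (g)*(g^2 - 8*g + 16) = g*(g - 4)*(g - 4)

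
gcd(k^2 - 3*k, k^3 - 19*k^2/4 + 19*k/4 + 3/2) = k - 3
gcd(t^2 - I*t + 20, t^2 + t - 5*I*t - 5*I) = t - 5*I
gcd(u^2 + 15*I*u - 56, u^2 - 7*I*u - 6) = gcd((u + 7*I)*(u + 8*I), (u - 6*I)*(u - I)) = 1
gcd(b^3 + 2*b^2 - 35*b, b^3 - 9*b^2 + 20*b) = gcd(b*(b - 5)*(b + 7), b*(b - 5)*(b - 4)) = b^2 - 5*b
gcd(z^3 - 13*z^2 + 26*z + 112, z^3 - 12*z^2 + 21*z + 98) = z^2 - 5*z - 14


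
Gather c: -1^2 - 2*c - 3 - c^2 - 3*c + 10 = -c^2 - 5*c + 6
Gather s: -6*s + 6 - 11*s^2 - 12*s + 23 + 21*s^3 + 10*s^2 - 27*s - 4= 21*s^3 - s^2 - 45*s + 25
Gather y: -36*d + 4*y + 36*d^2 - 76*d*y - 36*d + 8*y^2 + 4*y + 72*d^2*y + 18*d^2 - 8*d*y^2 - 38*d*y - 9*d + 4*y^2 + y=54*d^2 - 81*d + y^2*(12 - 8*d) + y*(72*d^2 - 114*d + 9)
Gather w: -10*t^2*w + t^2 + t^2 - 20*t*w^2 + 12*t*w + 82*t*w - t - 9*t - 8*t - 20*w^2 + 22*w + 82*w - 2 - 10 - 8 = 2*t^2 - 18*t + w^2*(-20*t - 20) + w*(-10*t^2 + 94*t + 104) - 20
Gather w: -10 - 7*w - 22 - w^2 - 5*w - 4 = -w^2 - 12*w - 36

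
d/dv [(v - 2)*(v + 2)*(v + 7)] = 3*v^2 + 14*v - 4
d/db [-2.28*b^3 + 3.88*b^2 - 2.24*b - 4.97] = -6.84*b^2 + 7.76*b - 2.24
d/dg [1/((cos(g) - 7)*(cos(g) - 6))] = (2*cos(g) - 13)*sin(g)/((cos(g) - 7)^2*(cos(g) - 6)^2)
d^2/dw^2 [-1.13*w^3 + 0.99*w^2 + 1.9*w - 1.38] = 1.98 - 6.78*w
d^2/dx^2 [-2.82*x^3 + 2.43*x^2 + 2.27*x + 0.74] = 4.86 - 16.92*x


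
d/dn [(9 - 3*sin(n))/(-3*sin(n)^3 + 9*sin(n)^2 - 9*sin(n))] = (-2*sin(n)^3 + 12*sin(n)^2 - 18*sin(n) + 9)*cos(n)/((sin(n)^2 - 3*sin(n) + 3)^2*sin(n)^2)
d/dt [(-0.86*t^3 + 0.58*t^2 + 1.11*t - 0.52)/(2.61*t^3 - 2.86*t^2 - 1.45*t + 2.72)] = (0.9458*t^4 - 3.3002*t^3 - 0.612400000000001*t^2 + 0.1808*t + 2.2652)/(6.8121*t^6 - 14.9292*t^5 + 0.6106*t^4 + 22.4924*t^3 - 13.4559*t^2 - 7.888*t + 7.3984)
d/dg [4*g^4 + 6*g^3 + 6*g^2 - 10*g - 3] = 16*g^3 + 18*g^2 + 12*g - 10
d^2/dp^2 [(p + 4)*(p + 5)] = 2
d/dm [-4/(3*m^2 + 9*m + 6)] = 4*(2*m + 3)/(3*(m^2 + 3*m + 2)^2)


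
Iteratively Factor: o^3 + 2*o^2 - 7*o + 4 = (o + 4)*(o^2 - 2*o + 1) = (o - 1)*(o + 4)*(o - 1)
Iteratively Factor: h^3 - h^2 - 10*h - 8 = (h + 1)*(h^2 - 2*h - 8) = (h + 1)*(h + 2)*(h - 4)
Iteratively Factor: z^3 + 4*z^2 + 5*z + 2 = (z + 2)*(z^2 + 2*z + 1) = (z + 1)*(z + 2)*(z + 1)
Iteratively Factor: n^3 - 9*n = (n + 3)*(n^2 - 3*n) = n*(n + 3)*(n - 3)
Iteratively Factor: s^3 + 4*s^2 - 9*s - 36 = (s + 3)*(s^2 + s - 12) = (s + 3)*(s + 4)*(s - 3)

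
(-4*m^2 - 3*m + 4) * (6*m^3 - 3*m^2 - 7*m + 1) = -24*m^5 - 6*m^4 + 61*m^3 + 5*m^2 - 31*m + 4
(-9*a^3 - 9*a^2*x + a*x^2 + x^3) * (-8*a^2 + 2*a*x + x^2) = 72*a^5 + 54*a^4*x - 35*a^3*x^2 - 15*a^2*x^3 + 3*a*x^4 + x^5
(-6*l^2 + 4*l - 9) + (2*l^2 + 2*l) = -4*l^2 + 6*l - 9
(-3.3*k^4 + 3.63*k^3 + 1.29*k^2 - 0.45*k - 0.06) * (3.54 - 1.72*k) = 5.676*k^5 - 17.9256*k^4 + 10.6314*k^3 + 5.3406*k^2 - 1.4898*k - 0.2124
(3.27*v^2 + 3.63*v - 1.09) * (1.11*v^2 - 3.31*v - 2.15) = 3.6297*v^4 - 6.7944*v^3 - 20.2557*v^2 - 4.1966*v + 2.3435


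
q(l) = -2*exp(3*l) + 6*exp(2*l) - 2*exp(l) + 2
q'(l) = -6*exp(3*l) + 12*exp(2*l) - 2*exp(l)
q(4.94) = -5344088.87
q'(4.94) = -16148927.86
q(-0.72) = 2.22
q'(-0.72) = 1.18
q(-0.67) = 2.28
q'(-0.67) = 1.31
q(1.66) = -133.51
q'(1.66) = -551.44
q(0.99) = 1.09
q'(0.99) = -35.42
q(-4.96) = 1.99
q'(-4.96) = -0.01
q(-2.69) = 1.89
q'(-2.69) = -0.08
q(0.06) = 4.25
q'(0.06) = 4.22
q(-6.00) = 2.00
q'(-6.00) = 0.00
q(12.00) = -8622304159823118.98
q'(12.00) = -25867071413551122.82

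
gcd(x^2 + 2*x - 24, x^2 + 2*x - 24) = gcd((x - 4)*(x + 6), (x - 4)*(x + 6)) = x^2 + 2*x - 24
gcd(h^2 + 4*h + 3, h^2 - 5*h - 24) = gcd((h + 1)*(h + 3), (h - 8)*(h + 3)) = h + 3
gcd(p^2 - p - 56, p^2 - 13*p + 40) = p - 8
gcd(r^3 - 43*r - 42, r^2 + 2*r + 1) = r + 1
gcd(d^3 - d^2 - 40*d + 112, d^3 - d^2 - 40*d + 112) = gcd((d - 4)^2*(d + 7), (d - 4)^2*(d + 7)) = d^3 - d^2 - 40*d + 112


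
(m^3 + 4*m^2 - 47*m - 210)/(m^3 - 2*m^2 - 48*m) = (m^2 - 2*m - 35)/(m*(m - 8))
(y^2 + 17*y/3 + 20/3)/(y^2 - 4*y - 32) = (y + 5/3)/(y - 8)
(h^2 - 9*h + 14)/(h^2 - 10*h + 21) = (h - 2)/(h - 3)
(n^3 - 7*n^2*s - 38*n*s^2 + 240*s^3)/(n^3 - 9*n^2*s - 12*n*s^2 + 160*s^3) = (n + 6*s)/(n + 4*s)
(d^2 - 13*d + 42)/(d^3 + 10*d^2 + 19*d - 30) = (d^2 - 13*d + 42)/(d^3 + 10*d^2 + 19*d - 30)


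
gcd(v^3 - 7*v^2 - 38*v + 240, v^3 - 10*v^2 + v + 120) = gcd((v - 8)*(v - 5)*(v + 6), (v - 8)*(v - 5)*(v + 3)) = v^2 - 13*v + 40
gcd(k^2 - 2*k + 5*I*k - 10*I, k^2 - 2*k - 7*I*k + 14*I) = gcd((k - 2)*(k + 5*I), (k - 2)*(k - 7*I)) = k - 2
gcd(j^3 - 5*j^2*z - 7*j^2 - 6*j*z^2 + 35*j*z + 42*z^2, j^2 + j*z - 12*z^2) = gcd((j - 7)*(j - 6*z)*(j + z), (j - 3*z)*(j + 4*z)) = 1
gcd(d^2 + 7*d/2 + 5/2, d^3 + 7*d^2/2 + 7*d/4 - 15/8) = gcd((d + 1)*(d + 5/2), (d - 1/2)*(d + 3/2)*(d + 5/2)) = d + 5/2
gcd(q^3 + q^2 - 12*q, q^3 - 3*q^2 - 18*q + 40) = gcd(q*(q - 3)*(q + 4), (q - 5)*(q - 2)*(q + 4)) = q + 4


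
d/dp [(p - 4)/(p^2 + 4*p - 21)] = (p^2 + 4*p - 2*(p - 4)*(p + 2) - 21)/(p^2 + 4*p - 21)^2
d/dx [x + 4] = 1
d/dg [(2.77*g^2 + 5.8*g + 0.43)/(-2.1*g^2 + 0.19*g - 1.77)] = (12.7063*g^2 - 7.9998*g - 10.3477)/(4.41*g^4 - 0.798*g^3 + 7.4701*g^2 - 0.6726*g + 3.1329)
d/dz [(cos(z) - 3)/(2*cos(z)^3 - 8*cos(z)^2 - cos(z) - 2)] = (51*cos(z) - 13*cos(2*z) + cos(3*z) - 8)*sin(z)/(-2*cos(z)^3 + 8*cos(z)^2 + cos(z) + 2)^2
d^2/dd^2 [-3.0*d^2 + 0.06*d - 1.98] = -6.00000000000000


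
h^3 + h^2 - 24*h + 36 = (h - 3)*(h - 2)*(h + 6)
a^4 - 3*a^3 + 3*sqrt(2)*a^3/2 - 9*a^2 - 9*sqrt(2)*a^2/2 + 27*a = a*(a - 3)*(a - 3*sqrt(2)/2)*(a + 3*sqrt(2))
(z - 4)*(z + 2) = z^2 - 2*z - 8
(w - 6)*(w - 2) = w^2 - 8*w + 12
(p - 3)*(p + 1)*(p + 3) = p^3 + p^2 - 9*p - 9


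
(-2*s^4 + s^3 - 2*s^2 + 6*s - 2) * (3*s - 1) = -6*s^5 + 5*s^4 - 7*s^3 + 20*s^2 - 12*s + 2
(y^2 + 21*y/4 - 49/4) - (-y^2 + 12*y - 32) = 2*y^2 - 27*y/4 + 79/4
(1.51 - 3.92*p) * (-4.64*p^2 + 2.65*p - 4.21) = 18.1888*p^3 - 17.3944*p^2 + 20.5047*p - 6.3571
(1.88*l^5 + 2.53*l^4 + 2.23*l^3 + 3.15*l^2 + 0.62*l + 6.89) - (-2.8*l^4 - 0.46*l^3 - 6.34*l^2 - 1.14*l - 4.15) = 1.88*l^5 + 5.33*l^4 + 2.69*l^3 + 9.49*l^2 + 1.76*l + 11.04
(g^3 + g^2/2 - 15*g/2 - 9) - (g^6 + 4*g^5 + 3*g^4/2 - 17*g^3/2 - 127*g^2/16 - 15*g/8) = -g^6 - 4*g^5 - 3*g^4/2 + 19*g^3/2 + 135*g^2/16 - 45*g/8 - 9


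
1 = 1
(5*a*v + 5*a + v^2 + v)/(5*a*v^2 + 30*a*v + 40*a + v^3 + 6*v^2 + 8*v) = (v + 1)/(v^2 + 6*v + 8)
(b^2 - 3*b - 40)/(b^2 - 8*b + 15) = (b^2 - 3*b - 40)/(b^2 - 8*b + 15)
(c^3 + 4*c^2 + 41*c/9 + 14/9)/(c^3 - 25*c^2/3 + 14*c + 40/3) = (3*c^2 + 10*c + 7)/(3*(c^2 - 9*c + 20))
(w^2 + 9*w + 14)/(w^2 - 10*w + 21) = (w^2 + 9*w + 14)/(w^2 - 10*w + 21)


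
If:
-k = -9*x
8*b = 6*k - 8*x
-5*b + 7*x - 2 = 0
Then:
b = -46/87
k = -24/29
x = -8/87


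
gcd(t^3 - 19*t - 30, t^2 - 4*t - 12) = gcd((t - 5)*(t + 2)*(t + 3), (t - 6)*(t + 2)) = t + 2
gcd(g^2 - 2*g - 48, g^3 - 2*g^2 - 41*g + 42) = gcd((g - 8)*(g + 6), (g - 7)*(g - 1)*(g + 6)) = g + 6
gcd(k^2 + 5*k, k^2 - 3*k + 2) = 1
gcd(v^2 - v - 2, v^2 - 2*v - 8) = 1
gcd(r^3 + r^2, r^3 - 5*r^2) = r^2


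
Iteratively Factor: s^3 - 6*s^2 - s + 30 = (s + 2)*(s^2 - 8*s + 15) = (s - 3)*(s + 2)*(s - 5)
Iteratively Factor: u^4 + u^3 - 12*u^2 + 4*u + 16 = (u - 2)*(u^3 + 3*u^2 - 6*u - 8) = (u - 2)*(u + 1)*(u^2 + 2*u - 8) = (u - 2)*(u + 1)*(u + 4)*(u - 2)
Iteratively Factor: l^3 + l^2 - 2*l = (l - 1)*(l^2 + 2*l) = (l - 1)*(l + 2)*(l)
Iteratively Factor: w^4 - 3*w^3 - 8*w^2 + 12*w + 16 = (w + 1)*(w^3 - 4*w^2 - 4*w + 16) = (w - 2)*(w + 1)*(w^2 - 2*w - 8) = (w - 2)*(w + 1)*(w + 2)*(w - 4)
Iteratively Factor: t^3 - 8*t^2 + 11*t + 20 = (t + 1)*(t^2 - 9*t + 20) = (t - 5)*(t + 1)*(t - 4)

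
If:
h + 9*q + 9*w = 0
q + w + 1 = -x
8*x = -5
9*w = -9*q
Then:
No Solution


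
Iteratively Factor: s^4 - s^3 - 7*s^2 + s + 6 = (s + 2)*(s^3 - 3*s^2 - s + 3) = (s - 3)*(s + 2)*(s^2 - 1) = (s - 3)*(s + 1)*(s + 2)*(s - 1)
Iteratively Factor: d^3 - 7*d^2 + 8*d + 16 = (d + 1)*(d^2 - 8*d + 16) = (d - 4)*(d + 1)*(d - 4)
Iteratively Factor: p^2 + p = (p)*(p + 1)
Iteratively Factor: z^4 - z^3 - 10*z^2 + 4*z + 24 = (z + 2)*(z^3 - 3*z^2 - 4*z + 12) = (z - 3)*(z + 2)*(z^2 - 4) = (z - 3)*(z - 2)*(z + 2)*(z + 2)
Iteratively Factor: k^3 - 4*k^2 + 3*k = (k - 3)*(k^2 - k) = (k - 3)*(k - 1)*(k)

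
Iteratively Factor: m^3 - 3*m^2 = (m)*(m^2 - 3*m) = m^2*(m - 3)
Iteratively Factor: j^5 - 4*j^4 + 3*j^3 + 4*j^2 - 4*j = (j)*(j^4 - 4*j^3 + 3*j^2 + 4*j - 4) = j*(j - 2)*(j^3 - 2*j^2 - j + 2) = j*(j - 2)^2*(j^2 - 1) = j*(j - 2)^2*(j - 1)*(j + 1)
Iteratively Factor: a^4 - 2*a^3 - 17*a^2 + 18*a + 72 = (a - 4)*(a^3 + 2*a^2 - 9*a - 18) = (a - 4)*(a - 3)*(a^2 + 5*a + 6) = (a - 4)*(a - 3)*(a + 3)*(a + 2)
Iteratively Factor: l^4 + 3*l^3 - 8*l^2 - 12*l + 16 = (l - 2)*(l^3 + 5*l^2 + 2*l - 8) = (l - 2)*(l + 4)*(l^2 + l - 2) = (l - 2)*(l - 1)*(l + 4)*(l + 2)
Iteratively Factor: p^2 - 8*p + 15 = (p - 3)*(p - 5)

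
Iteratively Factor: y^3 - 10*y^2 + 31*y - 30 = (y - 2)*(y^2 - 8*y + 15) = (y - 5)*(y - 2)*(y - 3)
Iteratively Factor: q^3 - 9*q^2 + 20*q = (q)*(q^2 - 9*q + 20) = q*(q - 5)*(q - 4)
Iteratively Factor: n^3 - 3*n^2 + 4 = (n + 1)*(n^2 - 4*n + 4) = (n - 2)*(n + 1)*(n - 2)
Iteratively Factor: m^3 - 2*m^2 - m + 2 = (m - 2)*(m^2 - 1) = (m - 2)*(m + 1)*(m - 1)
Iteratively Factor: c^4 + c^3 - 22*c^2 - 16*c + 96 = (c + 4)*(c^3 - 3*c^2 - 10*c + 24) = (c + 3)*(c + 4)*(c^2 - 6*c + 8) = (c - 4)*(c + 3)*(c + 4)*(c - 2)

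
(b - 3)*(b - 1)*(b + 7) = b^3 + 3*b^2 - 25*b + 21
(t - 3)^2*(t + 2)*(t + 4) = t^4 - 19*t^2 + 6*t + 72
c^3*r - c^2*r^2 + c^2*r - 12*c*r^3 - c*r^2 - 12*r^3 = (c - 4*r)*(c + 3*r)*(c*r + r)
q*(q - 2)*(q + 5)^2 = q^4 + 8*q^3 + 5*q^2 - 50*q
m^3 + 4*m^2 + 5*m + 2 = (m + 1)^2*(m + 2)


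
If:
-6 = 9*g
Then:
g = -2/3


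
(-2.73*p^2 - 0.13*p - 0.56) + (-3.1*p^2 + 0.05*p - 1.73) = -5.83*p^2 - 0.08*p - 2.29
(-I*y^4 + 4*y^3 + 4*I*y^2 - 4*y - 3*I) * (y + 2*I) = -I*y^5 + 6*y^4 + 12*I*y^3 - 12*y^2 - 11*I*y + 6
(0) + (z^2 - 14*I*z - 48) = z^2 - 14*I*z - 48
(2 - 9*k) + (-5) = -9*k - 3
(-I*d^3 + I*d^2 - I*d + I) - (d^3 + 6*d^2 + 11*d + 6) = -d^3 - I*d^3 - 6*d^2 + I*d^2 - 11*d - I*d - 6 + I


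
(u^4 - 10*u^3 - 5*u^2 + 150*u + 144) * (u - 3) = u^5 - 13*u^4 + 25*u^3 + 165*u^2 - 306*u - 432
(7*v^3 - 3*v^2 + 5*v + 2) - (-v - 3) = 7*v^3 - 3*v^2 + 6*v + 5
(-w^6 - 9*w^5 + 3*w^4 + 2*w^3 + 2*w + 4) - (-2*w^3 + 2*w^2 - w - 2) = -w^6 - 9*w^5 + 3*w^4 + 4*w^3 - 2*w^2 + 3*w + 6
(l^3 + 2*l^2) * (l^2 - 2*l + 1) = l^5 - 3*l^3 + 2*l^2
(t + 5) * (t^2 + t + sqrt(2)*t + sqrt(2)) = t^3 + sqrt(2)*t^2 + 6*t^2 + 5*t + 6*sqrt(2)*t + 5*sqrt(2)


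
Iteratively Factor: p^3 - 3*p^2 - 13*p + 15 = (p + 3)*(p^2 - 6*p + 5) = (p - 1)*(p + 3)*(p - 5)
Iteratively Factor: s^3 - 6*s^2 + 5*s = (s)*(s^2 - 6*s + 5) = s*(s - 1)*(s - 5)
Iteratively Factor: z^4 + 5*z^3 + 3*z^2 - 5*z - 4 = (z + 4)*(z^3 + z^2 - z - 1) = (z - 1)*(z + 4)*(z^2 + 2*z + 1) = (z - 1)*(z + 1)*(z + 4)*(z + 1)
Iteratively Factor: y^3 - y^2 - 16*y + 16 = (y + 4)*(y^2 - 5*y + 4) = (y - 1)*(y + 4)*(y - 4)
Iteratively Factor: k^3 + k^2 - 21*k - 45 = (k + 3)*(k^2 - 2*k - 15) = (k + 3)^2*(k - 5)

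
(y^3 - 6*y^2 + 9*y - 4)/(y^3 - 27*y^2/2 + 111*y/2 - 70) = 2*(y^2 - 2*y + 1)/(2*y^2 - 19*y + 35)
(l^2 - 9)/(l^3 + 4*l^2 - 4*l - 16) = (l^2 - 9)/(l^3 + 4*l^2 - 4*l - 16)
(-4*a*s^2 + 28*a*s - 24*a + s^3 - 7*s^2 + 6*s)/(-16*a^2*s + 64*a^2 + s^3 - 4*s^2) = (s^2 - 7*s + 6)/(4*a*s - 16*a + s^2 - 4*s)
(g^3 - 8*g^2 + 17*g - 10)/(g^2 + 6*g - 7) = (g^2 - 7*g + 10)/(g + 7)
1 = 1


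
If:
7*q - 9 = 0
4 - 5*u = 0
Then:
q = 9/7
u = 4/5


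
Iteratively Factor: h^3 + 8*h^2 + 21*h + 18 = (h + 3)*(h^2 + 5*h + 6) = (h + 3)^2*(h + 2)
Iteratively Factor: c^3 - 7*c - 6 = (c + 2)*(c^2 - 2*c - 3) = (c + 1)*(c + 2)*(c - 3)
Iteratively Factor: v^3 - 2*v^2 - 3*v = (v)*(v^2 - 2*v - 3) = v*(v + 1)*(v - 3)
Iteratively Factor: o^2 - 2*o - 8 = (o + 2)*(o - 4)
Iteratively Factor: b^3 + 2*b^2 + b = (b + 1)*(b^2 + b) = (b + 1)^2*(b)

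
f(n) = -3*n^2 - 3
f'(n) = -6*n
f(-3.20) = -33.72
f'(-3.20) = 19.20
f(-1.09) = -6.56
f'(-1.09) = 6.54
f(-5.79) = -103.57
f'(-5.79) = 34.74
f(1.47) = -9.48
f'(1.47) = -8.82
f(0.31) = -3.29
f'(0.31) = -1.86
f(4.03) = -51.72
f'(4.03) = -24.18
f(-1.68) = -11.47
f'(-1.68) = 10.08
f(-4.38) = -60.55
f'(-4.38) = 26.28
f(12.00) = -435.00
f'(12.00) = -72.00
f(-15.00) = -678.00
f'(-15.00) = 90.00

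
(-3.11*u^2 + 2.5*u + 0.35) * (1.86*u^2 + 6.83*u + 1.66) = -5.7846*u^4 - 16.5913*u^3 + 12.5634*u^2 + 6.5405*u + 0.581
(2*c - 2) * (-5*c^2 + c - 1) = -10*c^3 + 12*c^2 - 4*c + 2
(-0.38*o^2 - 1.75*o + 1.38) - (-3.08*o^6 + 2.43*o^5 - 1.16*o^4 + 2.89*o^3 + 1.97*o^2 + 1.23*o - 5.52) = 3.08*o^6 - 2.43*o^5 + 1.16*o^4 - 2.89*o^3 - 2.35*o^2 - 2.98*o + 6.9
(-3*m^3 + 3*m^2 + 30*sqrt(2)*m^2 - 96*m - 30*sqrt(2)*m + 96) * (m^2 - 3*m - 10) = -3*m^5 + 12*m^4 + 30*sqrt(2)*m^4 - 120*sqrt(2)*m^3 - 75*m^3 - 210*sqrt(2)*m^2 + 354*m^2 + 300*sqrt(2)*m + 672*m - 960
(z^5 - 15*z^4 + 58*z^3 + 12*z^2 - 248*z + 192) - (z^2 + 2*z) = z^5 - 15*z^4 + 58*z^3 + 11*z^2 - 250*z + 192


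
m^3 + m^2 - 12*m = m*(m - 3)*(m + 4)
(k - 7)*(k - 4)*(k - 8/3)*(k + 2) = k^4 - 35*k^3/3 + 30*k^2 + 40*k - 448/3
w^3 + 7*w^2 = w^2*(w + 7)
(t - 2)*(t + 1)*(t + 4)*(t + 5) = t^4 + 8*t^3 + 9*t^2 - 38*t - 40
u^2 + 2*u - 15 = (u - 3)*(u + 5)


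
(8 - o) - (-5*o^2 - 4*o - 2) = 5*o^2 + 3*o + 10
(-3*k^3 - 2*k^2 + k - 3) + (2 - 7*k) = -3*k^3 - 2*k^2 - 6*k - 1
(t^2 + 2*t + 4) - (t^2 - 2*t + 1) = 4*t + 3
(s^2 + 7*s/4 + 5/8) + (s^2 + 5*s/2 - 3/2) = 2*s^2 + 17*s/4 - 7/8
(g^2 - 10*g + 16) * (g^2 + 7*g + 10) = g^4 - 3*g^3 - 44*g^2 + 12*g + 160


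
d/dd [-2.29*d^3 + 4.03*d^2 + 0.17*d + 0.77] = -6.87*d^2 + 8.06*d + 0.17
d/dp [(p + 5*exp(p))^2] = 2*(p + 5*exp(p))*(5*exp(p) + 1)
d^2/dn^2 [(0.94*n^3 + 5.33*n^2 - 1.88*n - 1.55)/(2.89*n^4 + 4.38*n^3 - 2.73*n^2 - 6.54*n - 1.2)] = (15.701948*n^9 + 267.100158*n^8 + 260.883768000001*n^7 - 79.8520420000004*n^6 + 732.668868*n^5 + 1203.96123*n^4 + 423.73026*n^3 - 46.49553*n^2 - 169.84998*n - 77.57748)/(24.137569*n^12 + 109.746594*n^11 + 97.925049*n^10 - 287.181846*n^9 - 619.278921*n^8 - 60.0140340000001*n^7 + 807.433731*n^6 + 637.970526*n^5 - 158.399604*n^4 - 389.354904*n^3 - 165.77136*n^2 - 28.2528*n - 1.728)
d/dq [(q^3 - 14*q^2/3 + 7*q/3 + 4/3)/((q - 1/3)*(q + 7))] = (9*q^4 + 120*q^3 - 364*q^2 + 172*q - 129)/(9*q^4 + 120*q^3 + 358*q^2 - 280*q + 49)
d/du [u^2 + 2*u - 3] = 2*u + 2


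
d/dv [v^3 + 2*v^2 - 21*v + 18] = 3*v^2 + 4*v - 21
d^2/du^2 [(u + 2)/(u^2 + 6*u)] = 2*(-u*(u + 6)*(3*u + 8) + 4*(u + 2)*(u + 3)^2)/(u^3*(u + 6)^3)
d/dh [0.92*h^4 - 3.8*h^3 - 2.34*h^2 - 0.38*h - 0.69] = 3.68*h^3 - 11.4*h^2 - 4.68*h - 0.38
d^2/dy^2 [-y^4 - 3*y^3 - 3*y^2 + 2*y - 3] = -12*y^2 - 18*y - 6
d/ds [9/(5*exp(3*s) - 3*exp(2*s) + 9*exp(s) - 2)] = (-135*exp(2*s) + 54*exp(s) - 81)*exp(s)/(5*exp(3*s) - 3*exp(2*s) + 9*exp(s) - 2)^2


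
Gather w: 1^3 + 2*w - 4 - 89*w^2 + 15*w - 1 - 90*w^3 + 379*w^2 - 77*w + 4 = -90*w^3 + 290*w^2 - 60*w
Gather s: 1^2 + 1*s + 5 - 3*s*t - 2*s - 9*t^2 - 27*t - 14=s*(-3*t - 1) - 9*t^2 - 27*t - 8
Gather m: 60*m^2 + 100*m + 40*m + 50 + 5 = 60*m^2 + 140*m + 55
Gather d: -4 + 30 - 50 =-24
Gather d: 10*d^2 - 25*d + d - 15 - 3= 10*d^2 - 24*d - 18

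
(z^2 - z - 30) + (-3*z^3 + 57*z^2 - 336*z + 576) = -3*z^3 + 58*z^2 - 337*z + 546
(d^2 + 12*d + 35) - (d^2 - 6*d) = 18*d + 35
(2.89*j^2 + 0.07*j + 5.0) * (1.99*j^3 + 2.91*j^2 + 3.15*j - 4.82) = 5.7511*j^5 + 8.5492*j^4 + 19.2572*j^3 + 0.840699999999998*j^2 + 15.4126*j - 24.1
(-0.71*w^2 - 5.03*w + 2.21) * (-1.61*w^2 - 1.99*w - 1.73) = 1.1431*w^4 + 9.5112*w^3 + 7.6799*w^2 + 4.304*w - 3.8233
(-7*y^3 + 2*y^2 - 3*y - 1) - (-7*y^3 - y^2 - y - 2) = 3*y^2 - 2*y + 1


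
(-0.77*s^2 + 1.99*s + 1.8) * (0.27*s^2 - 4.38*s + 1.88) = -0.2079*s^4 + 3.9099*s^3 - 9.6778*s^2 - 4.1428*s + 3.384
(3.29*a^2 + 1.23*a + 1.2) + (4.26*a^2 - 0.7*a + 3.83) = 7.55*a^2 + 0.53*a + 5.03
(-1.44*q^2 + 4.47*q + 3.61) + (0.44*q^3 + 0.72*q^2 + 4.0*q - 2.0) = 0.44*q^3 - 0.72*q^2 + 8.47*q + 1.61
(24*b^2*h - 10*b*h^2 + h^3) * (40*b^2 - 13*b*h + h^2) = 960*b^4*h - 712*b^3*h^2 + 194*b^2*h^3 - 23*b*h^4 + h^5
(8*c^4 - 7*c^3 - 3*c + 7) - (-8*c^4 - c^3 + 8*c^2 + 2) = 16*c^4 - 6*c^3 - 8*c^2 - 3*c + 5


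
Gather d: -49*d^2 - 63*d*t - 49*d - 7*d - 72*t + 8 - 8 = -49*d^2 + d*(-63*t - 56) - 72*t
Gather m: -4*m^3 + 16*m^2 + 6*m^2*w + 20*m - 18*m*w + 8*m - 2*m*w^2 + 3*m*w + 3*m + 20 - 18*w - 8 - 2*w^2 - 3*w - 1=-4*m^3 + m^2*(6*w + 16) + m*(-2*w^2 - 15*w + 31) - 2*w^2 - 21*w + 11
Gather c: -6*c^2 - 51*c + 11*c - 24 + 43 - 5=-6*c^2 - 40*c + 14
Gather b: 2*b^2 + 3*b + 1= 2*b^2 + 3*b + 1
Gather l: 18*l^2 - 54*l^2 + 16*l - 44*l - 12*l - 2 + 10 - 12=-36*l^2 - 40*l - 4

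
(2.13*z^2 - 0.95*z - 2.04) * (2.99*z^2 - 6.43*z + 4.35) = 6.3687*z^4 - 16.5364*z^3 + 9.2744*z^2 + 8.9847*z - 8.874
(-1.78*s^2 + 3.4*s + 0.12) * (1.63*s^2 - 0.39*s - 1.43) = -2.9014*s^4 + 6.2362*s^3 + 1.415*s^2 - 4.9088*s - 0.1716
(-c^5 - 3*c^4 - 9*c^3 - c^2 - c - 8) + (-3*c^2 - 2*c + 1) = -c^5 - 3*c^4 - 9*c^3 - 4*c^2 - 3*c - 7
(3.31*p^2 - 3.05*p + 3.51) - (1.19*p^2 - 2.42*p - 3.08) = 2.12*p^2 - 0.63*p + 6.59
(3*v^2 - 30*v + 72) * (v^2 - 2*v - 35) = 3*v^4 - 36*v^3 + 27*v^2 + 906*v - 2520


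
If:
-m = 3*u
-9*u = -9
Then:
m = -3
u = 1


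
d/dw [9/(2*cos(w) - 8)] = 9*sin(w)/(2*(cos(w) - 4)^2)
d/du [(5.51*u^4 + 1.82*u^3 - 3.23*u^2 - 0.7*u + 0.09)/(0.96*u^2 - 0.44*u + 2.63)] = (10.5792*u^5 - 5.526*u^4 + 56.3636*u^3 + 16.453*u^2 - 17.1626*u - 1.8014)/(0.9216*u^4 - 0.8448*u^3 + 5.2432*u^2 - 2.3144*u + 6.9169)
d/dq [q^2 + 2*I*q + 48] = 2*q + 2*I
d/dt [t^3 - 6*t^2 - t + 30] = 3*t^2 - 12*t - 1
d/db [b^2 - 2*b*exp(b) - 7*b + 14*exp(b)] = -2*b*exp(b) + 2*b + 12*exp(b) - 7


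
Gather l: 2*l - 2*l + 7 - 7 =0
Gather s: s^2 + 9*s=s^2 + 9*s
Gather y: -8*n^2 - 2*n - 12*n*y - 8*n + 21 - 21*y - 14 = -8*n^2 - 10*n + y*(-12*n - 21) + 7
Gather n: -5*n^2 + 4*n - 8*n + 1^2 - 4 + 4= -5*n^2 - 4*n + 1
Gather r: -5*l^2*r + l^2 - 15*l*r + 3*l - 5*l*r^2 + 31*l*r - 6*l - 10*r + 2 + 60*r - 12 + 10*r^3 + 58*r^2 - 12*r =l^2 - 3*l + 10*r^3 + r^2*(58 - 5*l) + r*(-5*l^2 + 16*l + 38) - 10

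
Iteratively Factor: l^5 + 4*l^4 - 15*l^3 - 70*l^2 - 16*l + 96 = (l + 4)*(l^4 - 15*l^2 - 10*l + 24) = (l - 4)*(l + 4)*(l^3 + 4*l^2 + l - 6) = (l - 4)*(l + 2)*(l + 4)*(l^2 + 2*l - 3) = (l - 4)*(l - 1)*(l + 2)*(l + 4)*(l + 3)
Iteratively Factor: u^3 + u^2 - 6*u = (u - 2)*(u^2 + 3*u) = u*(u - 2)*(u + 3)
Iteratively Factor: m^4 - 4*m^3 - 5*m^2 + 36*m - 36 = (m - 2)*(m^3 - 2*m^2 - 9*m + 18) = (m - 2)*(m + 3)*(m^2 - 5*m + 6) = (m - 3)*(m - 2)*(m + 3)*(m - 2)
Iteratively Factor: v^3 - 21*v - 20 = (v + 4)*(v^2 - 4*v - 5) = (v - 5)*(v + 4)*(v + 1)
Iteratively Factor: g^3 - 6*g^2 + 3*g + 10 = (g - 5)*(g^2 - g - 2) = (g - 5)*(g - 2)*(g + 1)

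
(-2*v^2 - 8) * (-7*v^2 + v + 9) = 14*v^4 - 2*v^3 + 38*v^2 - 8*v - 72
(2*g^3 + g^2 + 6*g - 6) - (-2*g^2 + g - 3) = 2*g^3 + 3*g^2 + 5*g - 3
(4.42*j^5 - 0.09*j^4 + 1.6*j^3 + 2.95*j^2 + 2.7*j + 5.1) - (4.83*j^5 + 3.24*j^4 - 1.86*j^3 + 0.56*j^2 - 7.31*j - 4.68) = -0.41*j^5 - 3.33*j^4 + 3.46*j^3 + 2.39*j^2 + 10.01*j + 9.78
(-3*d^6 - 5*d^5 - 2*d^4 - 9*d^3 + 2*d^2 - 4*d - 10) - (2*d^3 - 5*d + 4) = -3*d^6 - 5*d^5 - 2*d^4 - 11*d^3 + 2*d^2 + d - 14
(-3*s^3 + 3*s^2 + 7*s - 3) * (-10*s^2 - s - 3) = 30*s^5 - 27*s^4 - 64*s^3 + 14*s^2 - 18*s + 9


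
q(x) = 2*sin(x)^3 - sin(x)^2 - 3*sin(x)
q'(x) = 6*sin(x)^2*cos(x) - 2*sin(x)*cos(x) - 3*cos(x)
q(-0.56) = 1.01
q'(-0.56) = -0.21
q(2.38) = -1.89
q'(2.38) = 1.10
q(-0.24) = 0.63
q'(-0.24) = -2.12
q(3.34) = 0.54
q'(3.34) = 2.33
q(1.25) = -2.04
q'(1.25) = 0.16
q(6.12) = 0.45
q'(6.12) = -2.48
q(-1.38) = 0.09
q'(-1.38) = 0.90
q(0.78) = -1.91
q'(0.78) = -1.02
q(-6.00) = -0.87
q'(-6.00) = -2.97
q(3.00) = -0.44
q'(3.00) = 3.13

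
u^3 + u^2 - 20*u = u*(u - 4)*(u + 5)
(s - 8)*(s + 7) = s^2 - s - 56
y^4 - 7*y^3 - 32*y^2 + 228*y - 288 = (y - 8)*(y - 3)*(y - 2)*(y + 6)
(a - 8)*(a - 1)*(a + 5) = a^3 - 4*a^2 - 37*a + 40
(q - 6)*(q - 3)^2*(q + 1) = q^4 - 11*q^3 + 33*q^2 - 9*q - 54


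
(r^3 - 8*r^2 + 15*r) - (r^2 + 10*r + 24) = r^3 - 9*r^2 + 5*r - 24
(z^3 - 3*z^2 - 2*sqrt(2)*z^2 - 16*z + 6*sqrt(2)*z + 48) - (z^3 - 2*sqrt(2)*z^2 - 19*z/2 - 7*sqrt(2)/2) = -3*z^2 - 13*z/2 + 6*sqrt(2)*z + 7*sqrt(2)/2 + 48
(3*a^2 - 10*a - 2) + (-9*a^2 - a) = -6*a^2 - 11*a - 2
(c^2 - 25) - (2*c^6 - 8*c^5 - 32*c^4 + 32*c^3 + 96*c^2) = -2*c^6 + 8*c^5 + 32*c^4 - 32*c^3 - 95*c^2 - 25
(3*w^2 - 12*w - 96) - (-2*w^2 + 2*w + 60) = 5*w^2 - 14*w - 156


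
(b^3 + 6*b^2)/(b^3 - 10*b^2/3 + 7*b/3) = 3*b*(b + 6)/(3*b^2 - 10*b + 7)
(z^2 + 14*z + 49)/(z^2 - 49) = (z + 7)/(z - 7)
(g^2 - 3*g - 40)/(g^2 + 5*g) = (g - 8)/g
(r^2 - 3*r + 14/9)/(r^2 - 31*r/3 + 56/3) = (r - 2/3)/(r - 8)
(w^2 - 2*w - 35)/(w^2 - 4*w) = (w^2 - 2*w - 35)/(w*(w - 4))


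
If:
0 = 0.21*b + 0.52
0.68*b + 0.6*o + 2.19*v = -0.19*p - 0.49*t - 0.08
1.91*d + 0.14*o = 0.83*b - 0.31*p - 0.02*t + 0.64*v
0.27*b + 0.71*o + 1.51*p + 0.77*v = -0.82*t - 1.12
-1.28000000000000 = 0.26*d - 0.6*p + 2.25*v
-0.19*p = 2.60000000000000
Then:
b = -2.48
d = -0.32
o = -3.65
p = -13.68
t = 31.73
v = -4.18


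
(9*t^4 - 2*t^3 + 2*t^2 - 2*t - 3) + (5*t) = 9*t^4 - 2*t^3 + 2*t^2 + 3*t - 3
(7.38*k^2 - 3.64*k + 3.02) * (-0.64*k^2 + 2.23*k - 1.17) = -4.7232*k^4 + 18.787*k^3 - 18.6846*k^2 + 10.9934*k - 3.5334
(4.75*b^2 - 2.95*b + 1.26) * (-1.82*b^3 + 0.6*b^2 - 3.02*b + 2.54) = -8.645*b^5 + 8.219*b^4 - 18.4082*b^3 + 21.73*b^2 - 11.2982*b + 3.2004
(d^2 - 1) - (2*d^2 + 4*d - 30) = -d^2 - 4*d + 29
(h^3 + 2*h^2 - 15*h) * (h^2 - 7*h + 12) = h^5 - 5*h^4 - 17*h^3 + 129*h^2 - 180*h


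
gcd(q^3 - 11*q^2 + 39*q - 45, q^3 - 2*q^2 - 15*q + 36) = q^2 - 6*q + 9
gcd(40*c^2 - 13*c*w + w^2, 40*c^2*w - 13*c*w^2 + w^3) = 40*c^2 - 13*c*w + w^2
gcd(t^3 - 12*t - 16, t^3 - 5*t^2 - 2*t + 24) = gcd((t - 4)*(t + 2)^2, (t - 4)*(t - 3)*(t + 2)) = t^2 - 2*t - 8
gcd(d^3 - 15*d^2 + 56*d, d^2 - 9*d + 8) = d - 8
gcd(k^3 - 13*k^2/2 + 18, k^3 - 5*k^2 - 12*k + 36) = k^2 - 8*k + 12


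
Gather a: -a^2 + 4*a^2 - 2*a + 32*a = 3*a^2 + 30*a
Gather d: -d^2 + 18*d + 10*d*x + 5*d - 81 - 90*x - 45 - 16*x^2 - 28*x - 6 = -d^2 + d*(10*x + 23) - 16*x^2 - 118*x - 132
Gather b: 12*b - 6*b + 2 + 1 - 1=6*b + 2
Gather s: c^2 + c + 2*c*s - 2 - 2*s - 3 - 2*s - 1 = c^2 + c + s*(2*c - 4) - 6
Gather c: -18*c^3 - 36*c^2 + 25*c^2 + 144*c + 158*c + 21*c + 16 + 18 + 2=-18*c^3 - 11*c^2 + 323*c + 36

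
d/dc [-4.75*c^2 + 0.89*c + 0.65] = 0.89 - 9.5*c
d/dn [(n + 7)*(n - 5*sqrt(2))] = 2*n - 5*sqrt(2) + 7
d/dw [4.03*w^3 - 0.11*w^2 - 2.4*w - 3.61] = 12.09*w^2 - 0.22*w - 2.4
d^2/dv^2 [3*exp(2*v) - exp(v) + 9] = (12*exp(v) - 1)*exp(v)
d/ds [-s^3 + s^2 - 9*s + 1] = -3*s^2 + 2*s - 9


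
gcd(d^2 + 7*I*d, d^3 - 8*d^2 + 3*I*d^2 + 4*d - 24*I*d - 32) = 1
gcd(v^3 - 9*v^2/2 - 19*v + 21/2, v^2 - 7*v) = v - 7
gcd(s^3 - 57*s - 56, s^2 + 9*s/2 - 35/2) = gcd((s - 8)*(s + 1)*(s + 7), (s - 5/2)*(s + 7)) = s + 7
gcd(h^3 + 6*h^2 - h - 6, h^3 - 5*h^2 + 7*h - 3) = h - 1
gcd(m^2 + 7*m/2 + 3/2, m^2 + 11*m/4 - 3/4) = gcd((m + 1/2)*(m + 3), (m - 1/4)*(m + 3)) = m + 3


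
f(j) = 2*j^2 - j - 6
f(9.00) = 147.00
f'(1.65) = 5.60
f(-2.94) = 14.23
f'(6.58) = 25.32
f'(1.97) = 6.88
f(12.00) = 270.00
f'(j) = 4*j - 1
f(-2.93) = 14.10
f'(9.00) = 35.00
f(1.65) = -2.20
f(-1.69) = 1.40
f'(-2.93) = -12.72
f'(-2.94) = -12.76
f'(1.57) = 5.28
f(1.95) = -0.35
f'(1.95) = 6.80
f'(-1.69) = -7.76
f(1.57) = -2.64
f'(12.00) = 47.00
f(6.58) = 74.01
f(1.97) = -0.21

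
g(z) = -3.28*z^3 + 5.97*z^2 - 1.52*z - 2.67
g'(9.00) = -691.10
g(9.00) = -1923.90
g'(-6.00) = -427.40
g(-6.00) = 929.85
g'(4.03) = -113.21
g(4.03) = -126.52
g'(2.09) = -19.55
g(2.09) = -9.71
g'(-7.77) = -688.36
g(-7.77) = 1908.21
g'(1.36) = -3.48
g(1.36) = -1.95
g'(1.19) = -1.25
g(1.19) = -1.55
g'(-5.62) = -379.41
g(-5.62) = 776.65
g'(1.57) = -7.03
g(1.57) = -3.03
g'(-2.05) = -67.35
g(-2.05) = 53.79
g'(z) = -9.84*z^2 + 11.94*z - 1.52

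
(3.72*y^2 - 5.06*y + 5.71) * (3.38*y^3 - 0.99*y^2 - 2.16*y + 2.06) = 12.5736*y^5 - 20.7856*y^4 + 16.274*y^3 + 12.9399*y^2 - 22.7572*y + 11.7626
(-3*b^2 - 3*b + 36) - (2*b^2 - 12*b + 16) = -5*b^2 + 9*b + 20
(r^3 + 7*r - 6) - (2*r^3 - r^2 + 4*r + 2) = -r^3 + r^2 + 3*r - 8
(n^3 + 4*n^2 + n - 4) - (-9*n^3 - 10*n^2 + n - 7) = 10*n^3 + 14*n^2 + 3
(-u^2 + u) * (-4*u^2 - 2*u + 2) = 4*u^4 - 2*u^3 - 4*u^2 + 2*u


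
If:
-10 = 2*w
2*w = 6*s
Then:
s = -5/3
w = -5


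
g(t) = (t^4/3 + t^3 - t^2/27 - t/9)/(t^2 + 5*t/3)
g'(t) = (-2*t - 5/3)*(t^4/3 + t^3 - t^2/27 - t/9)/(t^2 + 5*t/3)^2 + (4*t^3/3 + 3*t^2 - 2*t/27 - 1/9)/(t^2 + 5*t/3)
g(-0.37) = 0.02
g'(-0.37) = -0.51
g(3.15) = 4.18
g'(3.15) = 2.49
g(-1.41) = 3.88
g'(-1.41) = -18.49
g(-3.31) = 0.68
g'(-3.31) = -2.20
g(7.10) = 19.32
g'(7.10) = 5.16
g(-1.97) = -4.27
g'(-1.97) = -13.75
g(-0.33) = -0.00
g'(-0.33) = -0.44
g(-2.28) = -1.99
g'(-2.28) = -4.23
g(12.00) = 52.64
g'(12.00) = 8.44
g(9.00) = 30.33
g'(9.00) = 6.43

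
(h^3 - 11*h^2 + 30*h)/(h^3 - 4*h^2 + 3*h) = (h^2 - 11*h + 30)/(h^2 - 4*h + 3)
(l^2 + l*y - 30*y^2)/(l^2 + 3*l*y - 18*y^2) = (-l + 5*y)/(-l + 3*y)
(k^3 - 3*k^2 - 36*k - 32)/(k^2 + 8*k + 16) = (k^2 - 7*k - 8)/(k + 4)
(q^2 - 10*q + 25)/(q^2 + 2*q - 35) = (q - 5)/(q + 7)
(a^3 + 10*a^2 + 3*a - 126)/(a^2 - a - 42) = (a^2 + 4*a - 21)/(a - 7)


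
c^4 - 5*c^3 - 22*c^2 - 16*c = c*(c - 8)*(c + 1)*(c + 2)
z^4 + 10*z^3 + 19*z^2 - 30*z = z*(z - 1)*(z + 5)*(z + 6)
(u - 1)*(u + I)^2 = u^3 - u^2 + 2*I*u^2 - u - 2*I*u + 1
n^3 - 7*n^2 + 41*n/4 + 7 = (n - 4)*(n - 7/2)*(n + 1/2)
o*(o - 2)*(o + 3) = o^3 + o^2 - 6*o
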